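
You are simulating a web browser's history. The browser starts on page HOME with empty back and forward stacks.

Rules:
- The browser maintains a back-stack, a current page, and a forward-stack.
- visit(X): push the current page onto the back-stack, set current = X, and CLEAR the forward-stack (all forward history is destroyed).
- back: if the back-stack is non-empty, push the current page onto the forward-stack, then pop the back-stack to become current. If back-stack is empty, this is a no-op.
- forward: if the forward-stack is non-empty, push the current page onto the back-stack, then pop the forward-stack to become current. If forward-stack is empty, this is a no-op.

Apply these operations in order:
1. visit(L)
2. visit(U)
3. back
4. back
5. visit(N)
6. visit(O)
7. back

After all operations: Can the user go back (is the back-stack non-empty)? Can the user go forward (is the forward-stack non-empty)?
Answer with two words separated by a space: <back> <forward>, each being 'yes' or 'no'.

Answer: yes yes

Derivation:
After 1 (visit(L)): cur=L back=1 fwd=0
After 2 (visit(U)): cur=U back=2 fwd=0
After 3 (back): cur=L back=1 fwd=1
After 4 (back): cur=HOME back=0 fwd=2
After 5 (visit(N)): cur=N back=1 fwd=0
After 6 (visit(O)): cur=O back=2 fwd=0
After 7 (back): cur=N back=1 fwd=1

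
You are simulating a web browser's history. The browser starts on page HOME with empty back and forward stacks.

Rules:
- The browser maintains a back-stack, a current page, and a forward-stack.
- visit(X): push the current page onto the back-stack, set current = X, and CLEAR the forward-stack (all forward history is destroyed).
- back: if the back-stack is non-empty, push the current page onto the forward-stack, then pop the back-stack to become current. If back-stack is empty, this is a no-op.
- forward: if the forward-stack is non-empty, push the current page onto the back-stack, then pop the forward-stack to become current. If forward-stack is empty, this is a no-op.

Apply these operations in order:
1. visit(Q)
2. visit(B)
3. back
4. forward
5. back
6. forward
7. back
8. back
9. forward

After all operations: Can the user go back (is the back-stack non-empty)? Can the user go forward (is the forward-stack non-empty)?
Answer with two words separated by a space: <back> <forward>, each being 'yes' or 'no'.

Answer: yes yes

Derivation:
After 1 (visit(Q)): cur=Q back=1 fwd=0
After 2 (visit(B)): cur=B back=2 fwd=0
After 3 (back): cur=Q back=1 fwd=1
After 4 (forward): cur=B back=2 fwd=0
After 5 (back): cur=Q back=1 fwd=1
After 6 (forward): cur=B back=2 fwd=0
After 7 (back): cur=Q back=1 fwd=1
After 8 (back): cur=HOME back=0 fwd=2
After 9 (forward): cur=Q back=1 fwd=1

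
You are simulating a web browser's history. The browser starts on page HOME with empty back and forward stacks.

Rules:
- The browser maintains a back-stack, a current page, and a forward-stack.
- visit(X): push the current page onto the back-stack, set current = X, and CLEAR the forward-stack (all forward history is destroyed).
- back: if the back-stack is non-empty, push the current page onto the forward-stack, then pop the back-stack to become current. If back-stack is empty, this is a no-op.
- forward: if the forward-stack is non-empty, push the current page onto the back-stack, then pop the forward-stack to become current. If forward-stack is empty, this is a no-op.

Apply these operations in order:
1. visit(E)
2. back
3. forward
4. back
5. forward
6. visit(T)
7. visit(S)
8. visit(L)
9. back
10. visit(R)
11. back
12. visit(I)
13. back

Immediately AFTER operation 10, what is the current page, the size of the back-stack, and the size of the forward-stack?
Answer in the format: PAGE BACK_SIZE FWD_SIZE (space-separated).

After 1 (visit(E)): cur=E back=1 fwd=0
After 2 (back): cur=HOME back=0 fwd=1
After 3 (forward): cur=E back=1 fwd=0
After 4 (back): cur=HOME back=0 fwd=1
After 5 (forward): cur=E back=1 fwd=0
After 6 (visit(T)): cur=T back=2 fwd=0
After 7 (visit(S)): cur=S back=3 fwd=0
After 8 (visit(L)): cur=L back=4 fwd=0
After 9 (back): cur=S back=3 fwd=1
After 10 (visit(R)): cur=R back=4 fwd=0

R 4 0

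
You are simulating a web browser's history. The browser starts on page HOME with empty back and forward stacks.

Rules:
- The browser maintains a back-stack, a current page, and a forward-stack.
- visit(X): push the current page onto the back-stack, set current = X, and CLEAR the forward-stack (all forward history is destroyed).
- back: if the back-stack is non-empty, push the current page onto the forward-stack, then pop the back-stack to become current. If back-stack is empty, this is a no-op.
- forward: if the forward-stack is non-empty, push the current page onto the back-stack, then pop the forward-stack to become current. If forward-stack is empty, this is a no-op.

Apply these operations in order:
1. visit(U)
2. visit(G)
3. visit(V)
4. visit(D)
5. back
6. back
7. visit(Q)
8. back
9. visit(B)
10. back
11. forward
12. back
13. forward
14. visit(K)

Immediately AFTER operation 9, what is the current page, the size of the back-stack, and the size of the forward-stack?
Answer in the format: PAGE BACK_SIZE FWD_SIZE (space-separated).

After 1 (visit(U)): cur=U back=1 fwd=0
After 2 (visit(G)): cur=G back=2 fwd=0
After 3 (visit(V)): cur=V back=3 fwd=0
After 4 (visit(D)): cur=D back=4 fwd=0
After 5 (back): cur=V back=3 fwd=1
After 6 (back): cur=G back=2 fwd=2
After 7 (visit(Q)): cur=Q back=3 fwd=0
After 8 (back): cur=G back=2 fwd=1
After 9 (visit(B)): cur=B back=3 fwd=0

B 3 0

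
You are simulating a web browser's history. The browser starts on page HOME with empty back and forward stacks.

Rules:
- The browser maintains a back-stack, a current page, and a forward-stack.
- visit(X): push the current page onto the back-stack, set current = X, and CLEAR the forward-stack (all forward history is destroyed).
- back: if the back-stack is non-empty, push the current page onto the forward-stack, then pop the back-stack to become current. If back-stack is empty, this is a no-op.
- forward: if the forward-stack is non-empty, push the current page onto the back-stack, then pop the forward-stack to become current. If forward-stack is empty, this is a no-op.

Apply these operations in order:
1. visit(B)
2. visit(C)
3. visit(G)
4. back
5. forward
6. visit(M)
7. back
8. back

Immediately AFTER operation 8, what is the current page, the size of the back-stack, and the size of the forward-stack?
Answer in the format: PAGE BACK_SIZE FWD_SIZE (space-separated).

After 1 (visit(B)): cur=B back=1 fwd=0
After 2 (visit(C)): cur=C back=2 fwd=0
After 3 (visit(G)): cur=G back=3 fwd=0
After 4 (back): cur=C back=2 fwd=1
After 5 (forward): cur=G back=3 fwd=0
After 6 (visit(M)): cur=M back=4 fwd=0
After 7 (back): cur=G back=3 fwd=1
After 8 (back): cur=C back=2 fwd=2

C 2 2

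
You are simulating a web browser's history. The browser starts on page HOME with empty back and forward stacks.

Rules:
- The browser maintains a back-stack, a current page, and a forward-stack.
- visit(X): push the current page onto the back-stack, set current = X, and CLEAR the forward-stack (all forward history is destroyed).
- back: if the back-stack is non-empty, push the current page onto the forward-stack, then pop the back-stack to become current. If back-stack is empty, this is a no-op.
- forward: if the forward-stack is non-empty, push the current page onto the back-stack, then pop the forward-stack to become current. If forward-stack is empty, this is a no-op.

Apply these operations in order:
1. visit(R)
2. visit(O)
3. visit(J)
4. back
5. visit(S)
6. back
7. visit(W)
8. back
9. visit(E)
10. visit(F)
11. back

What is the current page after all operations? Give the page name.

Answer: E

Derivation:
After 1 (visit(R)): cur=R back=1 fwd=0
After 2 (visit(O)): cur=O back=2 fwd=0
After 3 (visit(J)): cur=J back=3 fwd=0
After 4 (back): cur=O back=2 fwd=1
After 5 (visit(S)): cur=S back=3 fwd=0
After 6 (back): cur=O back=2 fwd=1
After 7 (visit(W)): cur=W back=3 fwd=0
After 8 (back): cur=O back=2 fwd=1
After 9 (visit(E)): cur=E back=3 fwd=0
After 10 (visit(F)): cur=F back=4 fwd=0
After 11 (back): cur=E back=3 fwd=1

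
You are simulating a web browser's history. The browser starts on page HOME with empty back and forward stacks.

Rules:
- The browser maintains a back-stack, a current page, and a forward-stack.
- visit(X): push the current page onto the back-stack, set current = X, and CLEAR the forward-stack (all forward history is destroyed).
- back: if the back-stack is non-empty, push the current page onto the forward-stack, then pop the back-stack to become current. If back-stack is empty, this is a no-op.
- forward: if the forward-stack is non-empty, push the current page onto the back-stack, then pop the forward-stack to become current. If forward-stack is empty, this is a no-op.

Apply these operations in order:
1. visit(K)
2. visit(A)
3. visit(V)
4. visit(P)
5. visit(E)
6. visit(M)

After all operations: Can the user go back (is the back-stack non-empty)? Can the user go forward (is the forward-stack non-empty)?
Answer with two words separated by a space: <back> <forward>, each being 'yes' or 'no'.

After 1 (visit(K)): cur=K back=1 fwd=0
After 2 (visit(A)): cur=A back=2 fwd=0
After 3 (visit(V)): cur=V back=3 fwd=0
After 4 (visit(P)): cur=P back=4 fwd=0
After 5 (visit(E)): cur=E back=5 fwd=0
After 6 (visit(M)): cur=M back=6 fwd=0

Answer: yes no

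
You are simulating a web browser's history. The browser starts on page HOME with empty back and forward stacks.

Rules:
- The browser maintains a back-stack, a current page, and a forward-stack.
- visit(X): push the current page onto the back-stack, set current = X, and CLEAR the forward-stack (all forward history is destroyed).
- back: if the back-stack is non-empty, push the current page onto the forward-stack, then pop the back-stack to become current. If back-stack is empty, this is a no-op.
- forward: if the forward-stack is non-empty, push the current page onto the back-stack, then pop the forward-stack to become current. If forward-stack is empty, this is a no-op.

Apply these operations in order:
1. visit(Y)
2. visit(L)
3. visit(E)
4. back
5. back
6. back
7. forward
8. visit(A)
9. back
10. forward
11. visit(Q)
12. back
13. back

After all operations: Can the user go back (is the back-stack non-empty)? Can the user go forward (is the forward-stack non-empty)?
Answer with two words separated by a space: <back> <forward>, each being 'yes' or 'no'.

Answer: yes yes

Derivation:
After 1 (visit(Y)): cur=Y back=1 fwd=0
After 2 (visit(L)): cur=L back=2 fwd=0
After 3 (visit(E)): cur=E back=3 fwd=0
After 4 (back): cur=L back=2 fwd=1
After 5 (back): cur=Y back=1 fwd=2
After 6 (back): cur=HOME back=0 fwd=3
After 7 (forward): cur=Y back=1 fwd=2
After 8 (visit(A)): cur=A back=2 fwd=0
After 9 (back): cur=Y back=1 fwd=1
After 10 (forward): cur=A back=2 fwd=0
After 11 (visit(Q)): cur=Q back=3 fwd=0
After 12 (back): cur=A back=2 fwd=1
After 13 (back): cur=Y back=1 fwd=2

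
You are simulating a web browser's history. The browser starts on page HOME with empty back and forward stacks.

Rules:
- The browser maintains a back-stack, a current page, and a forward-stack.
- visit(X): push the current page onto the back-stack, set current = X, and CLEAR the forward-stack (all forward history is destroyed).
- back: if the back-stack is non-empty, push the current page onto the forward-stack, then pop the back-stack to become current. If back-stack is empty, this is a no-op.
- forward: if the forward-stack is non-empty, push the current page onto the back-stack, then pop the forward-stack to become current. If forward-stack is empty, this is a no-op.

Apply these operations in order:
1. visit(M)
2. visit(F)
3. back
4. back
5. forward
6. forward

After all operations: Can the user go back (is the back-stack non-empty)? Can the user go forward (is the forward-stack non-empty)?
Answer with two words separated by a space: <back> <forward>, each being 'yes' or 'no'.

After 1 (visit(M)): cur=M back=1 fwd=0
After 2 (visit(F)): cur=F back=2 fwd=0
After 3 (back): cur=M back=1 fwd=1
After 4 (back): cur=HOME back=0 fwd=2
After 5 (forward): cur=M back=1 fwd=1
After 6 (forward): cur=F back=2 fwd=0

Answer: yes no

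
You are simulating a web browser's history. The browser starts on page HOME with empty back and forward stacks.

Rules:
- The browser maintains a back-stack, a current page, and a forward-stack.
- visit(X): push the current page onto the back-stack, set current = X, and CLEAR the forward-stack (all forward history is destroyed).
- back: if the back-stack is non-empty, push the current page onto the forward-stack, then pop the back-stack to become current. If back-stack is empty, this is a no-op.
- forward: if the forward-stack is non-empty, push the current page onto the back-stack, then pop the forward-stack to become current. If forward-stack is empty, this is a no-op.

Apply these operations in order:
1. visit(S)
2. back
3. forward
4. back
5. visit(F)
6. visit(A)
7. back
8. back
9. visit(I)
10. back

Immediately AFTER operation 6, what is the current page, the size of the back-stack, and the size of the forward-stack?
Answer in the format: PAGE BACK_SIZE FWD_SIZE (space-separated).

After 1 (visit(S)): cur=S back=1 fwd=0
After 2 (back): cur=HOME back=0 fwd=1
After 3 (forward): cur=S back=1 fwd=0
After 4 (back): cur=HOME back=0 fwd=1
After 5 (visit(F)): cur=F back=1 fwd=0
After 6 (visit(A)): cur=A back=2 fwd=0

A 2 0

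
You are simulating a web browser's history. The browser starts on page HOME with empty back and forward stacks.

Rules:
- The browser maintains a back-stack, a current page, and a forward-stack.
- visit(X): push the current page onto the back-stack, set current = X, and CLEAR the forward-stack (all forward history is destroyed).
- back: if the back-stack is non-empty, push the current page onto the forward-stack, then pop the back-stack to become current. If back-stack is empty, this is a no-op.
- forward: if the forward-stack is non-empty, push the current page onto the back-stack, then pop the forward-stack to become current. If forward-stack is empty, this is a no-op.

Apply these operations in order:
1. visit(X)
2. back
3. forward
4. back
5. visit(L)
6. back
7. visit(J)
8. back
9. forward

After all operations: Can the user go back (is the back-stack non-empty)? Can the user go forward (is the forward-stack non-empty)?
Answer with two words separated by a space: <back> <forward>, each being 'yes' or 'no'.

After 1 (visit(X)): cur=X back=1 fwd=0
After 2 (back): cur=HOME back=0 fwd=1
After 3 (forward): cur=X back=1 fwd=0
After 4 (back): cur=HOME back=0 fwd=1
After 5 (visit(L)): cur=L back=1 fwd=0
After 6 (back): cur=HOME back=0 fwd=1
After 7 (visit(J)): cur=J back=1 fwd=0
After 8 (back): cur=HOME back=0 fwd=1
After 9 (forward): cur=J back=1 fwd=0

Answer: yes no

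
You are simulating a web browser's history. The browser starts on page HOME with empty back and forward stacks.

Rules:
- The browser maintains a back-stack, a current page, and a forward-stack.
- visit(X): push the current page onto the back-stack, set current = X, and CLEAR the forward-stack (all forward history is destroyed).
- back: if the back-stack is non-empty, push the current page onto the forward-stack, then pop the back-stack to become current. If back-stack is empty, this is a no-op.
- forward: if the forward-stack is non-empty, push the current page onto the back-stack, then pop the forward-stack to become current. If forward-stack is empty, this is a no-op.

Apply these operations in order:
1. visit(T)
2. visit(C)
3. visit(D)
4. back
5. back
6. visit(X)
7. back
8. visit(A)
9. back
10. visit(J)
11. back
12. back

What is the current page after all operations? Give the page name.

After 1 (visit(T)): cur=T back=1 fwd=0
After 2 (visit(C)): cur=C back=2 fwd=0
After 3 (visit(D)): cur=D back=3 fwd=0
After 4 (back): cur=C back=2 fwd=1
After 5 (back): cur=T back=1 fwd=2
After 6 (visit(X)): cur=X back=2 fwd=0
After 7 (back): cur=T back=1 fwd=1
After 8 (visit(A)): cur=A back=2 fwd=0
After 9 (back): cur=T back=1 fwd=1
After 10 (visit(J)): cur=J back=2 fwd=0
After 11 (back): cur=T back=1 fwd=1
After 12 (back): cur=HOME back=0 fwd=2

Answer: HOME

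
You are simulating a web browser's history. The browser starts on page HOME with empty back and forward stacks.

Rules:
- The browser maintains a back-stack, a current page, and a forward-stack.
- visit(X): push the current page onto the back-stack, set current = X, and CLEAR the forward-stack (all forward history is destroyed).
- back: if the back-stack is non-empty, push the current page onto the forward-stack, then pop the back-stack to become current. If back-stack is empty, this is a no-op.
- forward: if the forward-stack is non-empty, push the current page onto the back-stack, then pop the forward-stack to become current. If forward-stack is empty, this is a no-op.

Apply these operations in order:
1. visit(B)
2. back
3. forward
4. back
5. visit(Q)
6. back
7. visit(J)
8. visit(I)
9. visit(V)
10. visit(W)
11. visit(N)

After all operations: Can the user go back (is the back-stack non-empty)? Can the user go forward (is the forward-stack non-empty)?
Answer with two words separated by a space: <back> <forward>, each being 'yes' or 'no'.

After 1 (visit(B)): cur=B back=1 fwd=0
After 2 (back): cur=HOME back=0 fwd=1
After 3 (forward): cur=B back=1 fwd=0
After 4 (back): cur=HOME back=0 fwd=1
After 5 (visit(Q)): cur=Q back=1 fwd=0
After 6 (back): cur=HOME back=0 fwd=1
After 7 (visit(J)): cur=J back=1 fwd=0
After 8 (visit(I)): cur=I back=2 fwd=0
After 9 (visit(V)): cur=V back=3 fwd=0
After 10 (visit(W)): cur=W back=4 fwd=0
After 11 (visit(N)): cur=N back=5 fwd=0

Answer: yes no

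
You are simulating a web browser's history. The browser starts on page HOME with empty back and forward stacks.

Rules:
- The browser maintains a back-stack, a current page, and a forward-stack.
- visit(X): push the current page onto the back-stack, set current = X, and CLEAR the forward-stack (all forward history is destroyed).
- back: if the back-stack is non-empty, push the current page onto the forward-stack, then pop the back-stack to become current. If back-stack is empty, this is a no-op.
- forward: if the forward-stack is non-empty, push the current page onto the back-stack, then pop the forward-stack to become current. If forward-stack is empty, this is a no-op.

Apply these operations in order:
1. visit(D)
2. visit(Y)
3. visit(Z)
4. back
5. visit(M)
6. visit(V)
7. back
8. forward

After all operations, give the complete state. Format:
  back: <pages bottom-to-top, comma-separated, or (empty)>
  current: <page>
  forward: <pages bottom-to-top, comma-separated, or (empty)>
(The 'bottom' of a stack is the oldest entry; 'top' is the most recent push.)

Answer: back: HOME,D,Y,M
current: V
forward: (empty)

Derivation:
After 1 (visit(D)): cur=D back=1 fwd=0
After 2 (visit(Y)): cur=Y back=2 fwd=0
After 3 (visit(Z)): cur=Z back=3 fwd=0
After 4 (back): cur=Y back=2 fwd=1
After 5 (visit(M)): cur=M back=3 fwd=0
After 6 (visit(V)): cur=V back=4 fwd=0
After 7 (back): cur=M back=3 fwd=1
After 8 (forward): cur=V back=4 fwd=0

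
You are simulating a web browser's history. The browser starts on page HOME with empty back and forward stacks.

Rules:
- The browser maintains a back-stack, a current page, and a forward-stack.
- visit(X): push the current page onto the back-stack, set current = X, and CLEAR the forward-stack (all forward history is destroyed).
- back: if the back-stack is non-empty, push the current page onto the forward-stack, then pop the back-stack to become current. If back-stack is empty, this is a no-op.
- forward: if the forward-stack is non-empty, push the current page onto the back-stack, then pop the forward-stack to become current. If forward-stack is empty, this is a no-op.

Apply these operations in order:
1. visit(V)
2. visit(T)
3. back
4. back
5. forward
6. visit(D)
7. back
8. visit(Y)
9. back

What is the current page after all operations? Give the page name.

Answer: V

Derivation:
After 1 (visit(V)): cur=V back=1 fwd=0
After 2 (visit(T)): cur=T back=2 fwd=0
After 3 (back): cur=V back=1 fwd=1
After 4 (back): cur=HOME back=0 fwd=2
After 5 (forward): cur=V back=1 fwd=1
After 6 (visit(D)): cur=D back=2 fwd=0
After 7 (back): cur=V back=1 fwd=1
After 8 (visit(Y)): cur=Y back=2 fwd=0
After 9 (back): cur=V back=1 fwd=1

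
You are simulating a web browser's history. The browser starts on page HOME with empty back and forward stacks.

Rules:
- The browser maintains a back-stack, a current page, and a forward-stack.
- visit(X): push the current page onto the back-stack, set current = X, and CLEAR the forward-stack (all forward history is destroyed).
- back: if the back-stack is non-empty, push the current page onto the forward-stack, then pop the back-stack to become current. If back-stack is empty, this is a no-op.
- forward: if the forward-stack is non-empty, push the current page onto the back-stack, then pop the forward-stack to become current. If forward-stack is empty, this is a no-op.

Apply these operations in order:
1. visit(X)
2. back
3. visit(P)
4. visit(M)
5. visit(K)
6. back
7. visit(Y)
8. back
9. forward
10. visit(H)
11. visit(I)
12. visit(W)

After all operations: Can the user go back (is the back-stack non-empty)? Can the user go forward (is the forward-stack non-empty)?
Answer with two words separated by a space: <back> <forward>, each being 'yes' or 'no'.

After 1 (visit(X)): cur=X back=1 fwd=0
After 2 (back): cur=HOME back=0 fwd=1
After 3 (visit(P)): cur=P back=1 fwd=0
After 4 (visit(M)): cur=M back=2 fwd=0
After 5 (visit(K)): cur=K back=3 fwd=0
After 6 (back): cur=M back=2 fwd=1
After 7 (visit(Y)): cur=Y back=3 fwd=0
After 8 (back): cur=M back=2 fwd=1
After 9 (forward): cur=Y back=3 fwd=0
After 10 (visit(H)): cur=H back=4 fwd=0
After 11 (visit(I)): cur=I back=5 fwd=0
After 12 (visit(W)): cur=W back=6 fwd=0

Answer: yes no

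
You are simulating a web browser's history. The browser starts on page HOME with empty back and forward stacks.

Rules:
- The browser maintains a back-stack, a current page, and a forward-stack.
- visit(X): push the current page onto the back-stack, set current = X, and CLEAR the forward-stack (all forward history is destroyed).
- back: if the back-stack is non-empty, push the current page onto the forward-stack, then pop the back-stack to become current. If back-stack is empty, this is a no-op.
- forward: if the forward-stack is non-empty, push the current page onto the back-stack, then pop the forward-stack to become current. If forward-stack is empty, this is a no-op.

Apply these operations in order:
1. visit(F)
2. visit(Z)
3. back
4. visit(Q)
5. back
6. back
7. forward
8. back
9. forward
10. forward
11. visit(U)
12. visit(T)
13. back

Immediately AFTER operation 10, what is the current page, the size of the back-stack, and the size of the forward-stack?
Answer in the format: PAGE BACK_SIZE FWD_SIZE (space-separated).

After 1 (visit(F)): cur=F back=1 fwd=0
After 2 (visit(Z)): cur=Z back=2 fwd=0
After 3 (back): cur=F back=1 fwd=1
After 4 (visit(Q)): cur=Q back=2 fwd=0
After 5 (back): cur=F back=1 fwd=1
After 6 (back): cur=HOME back=0 fwd=2
After 7 (forward): cur=F back=1 fwd=1
After 8 (back): cur=HOME back=0 fwd=2
After 9 (forward): cur=F back=1 fwd=1
After 10 (forward): cur=Q back=2 fwd=0

Q 2 0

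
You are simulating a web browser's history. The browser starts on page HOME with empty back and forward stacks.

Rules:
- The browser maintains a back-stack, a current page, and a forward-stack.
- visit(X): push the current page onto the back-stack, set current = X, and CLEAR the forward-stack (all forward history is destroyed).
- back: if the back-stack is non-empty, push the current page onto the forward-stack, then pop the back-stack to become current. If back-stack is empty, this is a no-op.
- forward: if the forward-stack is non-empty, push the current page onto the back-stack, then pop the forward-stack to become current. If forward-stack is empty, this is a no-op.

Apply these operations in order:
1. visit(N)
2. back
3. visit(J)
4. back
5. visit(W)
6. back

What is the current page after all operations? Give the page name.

After 1 (visit(N)): cur=N back=1 fwd=0
After 2 (back): cur=HOME back=0 fwd=1
After 3 (visit(J)): cur=J back=1 fwd=0
After 4 (back): cur=HOME back=0 fwd=1
After 5 (visit(W)): cur=W back=1 fwd=0
After 6 (back): cur=HOME back=0 fwd=1

Answer: HOME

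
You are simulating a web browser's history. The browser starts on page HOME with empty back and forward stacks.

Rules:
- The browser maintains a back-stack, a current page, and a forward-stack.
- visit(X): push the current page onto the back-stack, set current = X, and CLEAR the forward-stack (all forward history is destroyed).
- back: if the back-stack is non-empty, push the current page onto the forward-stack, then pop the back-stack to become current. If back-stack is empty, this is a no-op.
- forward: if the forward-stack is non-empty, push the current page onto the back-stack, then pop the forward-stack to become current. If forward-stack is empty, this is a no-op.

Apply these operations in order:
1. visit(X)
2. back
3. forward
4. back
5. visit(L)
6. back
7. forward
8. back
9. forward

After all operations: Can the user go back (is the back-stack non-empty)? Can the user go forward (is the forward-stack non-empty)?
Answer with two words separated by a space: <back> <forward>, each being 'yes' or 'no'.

Answer: yes no

Derivation:
After 1 (visit(X)): cur=X back=1 fwd=0
After 2 (back): cur=HOME back=0 fwd=1
After 3 (forward): cur=X back=1 fwd=0
After 4 (back): cur=HOME back=0 fwd=1
After 5 (visit(L)): cur=L back=1 fwd=0
After 6 (back): cur=HOME back=0 fwd=1
After 7 (forward): cur=L back=1 fwd=0
After 8 (back): cur=HOME back=0 fwd=1
After 9 (forward): cur=L back=1 fwd=0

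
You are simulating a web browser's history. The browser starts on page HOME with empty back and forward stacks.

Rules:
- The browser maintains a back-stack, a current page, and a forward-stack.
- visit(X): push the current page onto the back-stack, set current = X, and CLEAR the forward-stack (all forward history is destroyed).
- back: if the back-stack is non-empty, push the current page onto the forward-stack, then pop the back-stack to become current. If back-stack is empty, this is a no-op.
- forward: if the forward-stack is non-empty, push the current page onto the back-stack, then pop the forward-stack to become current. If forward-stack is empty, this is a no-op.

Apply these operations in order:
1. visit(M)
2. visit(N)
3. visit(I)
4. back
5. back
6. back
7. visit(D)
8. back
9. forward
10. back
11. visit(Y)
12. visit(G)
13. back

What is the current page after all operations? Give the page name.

Answer: Y

Derivation:
After 1 (visit(M)): cur=M back=1 fwd=0
After 2 (visit(N)): cur=N back=2 fwd=0
After 3 (visit(I)): cur=I back=3 fwd=0
After 4 (back): cur=N back=2 fwd=1
After 5 (back): cur=M back=1 fwd=2
After 6 (back): cur=HOME back=0 fwd=3
After 7 (visit(D)): cur=D back=1 fwd=0
After 8 (back): cur=HOME back=0 fwd=1
After 9 (forward): cur=D back=1 fwd=0
After 10 (back): cur=HOME back=0 fwd=1
After 11 (visit(Y)): cur=Y back=1 fwd=0
After 12 (visit(G)): cur=G back=2 fwd=0
After 13 (back): cur=Y back=1 fwd=1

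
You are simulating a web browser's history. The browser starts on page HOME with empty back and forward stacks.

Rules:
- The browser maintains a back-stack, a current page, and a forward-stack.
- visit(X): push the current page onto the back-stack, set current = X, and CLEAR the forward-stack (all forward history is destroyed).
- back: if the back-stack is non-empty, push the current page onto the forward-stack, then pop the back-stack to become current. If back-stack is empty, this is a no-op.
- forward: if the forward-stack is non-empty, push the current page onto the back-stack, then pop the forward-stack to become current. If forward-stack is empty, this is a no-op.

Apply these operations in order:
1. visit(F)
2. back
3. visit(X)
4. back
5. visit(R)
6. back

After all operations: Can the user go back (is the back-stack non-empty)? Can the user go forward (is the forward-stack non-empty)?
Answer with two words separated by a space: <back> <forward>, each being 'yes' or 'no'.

Answer: no yes

Derivation:
After 1 (visit(F)): cur=F back=1 fwd=0
After 2 (back): cur=HOME back=0 fwd=1
After 3 (visit(X)): cur=X back=1 fwd=0
After 4 (back): cur=HOME back=0 fwd=1
After 5 (visit(R)): cur=R back=1 fwd=0
After 6 (back): cur=HOME back=0 fwd=1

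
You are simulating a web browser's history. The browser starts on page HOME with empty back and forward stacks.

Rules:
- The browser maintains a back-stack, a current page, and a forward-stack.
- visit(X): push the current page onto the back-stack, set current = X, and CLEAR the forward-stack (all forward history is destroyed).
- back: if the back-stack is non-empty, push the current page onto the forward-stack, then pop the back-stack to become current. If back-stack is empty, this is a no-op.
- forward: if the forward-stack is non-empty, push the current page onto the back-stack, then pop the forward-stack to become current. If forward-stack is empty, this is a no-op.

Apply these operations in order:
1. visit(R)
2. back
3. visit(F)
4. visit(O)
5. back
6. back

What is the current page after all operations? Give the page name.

Answer: HOME

Derivation:
After 1 (visit(R)): cur=R back=1 fwd=0
After 2 (back): cur=HOME back=0 fwd=1
After 3 (visit(F)): cur=F back=1 fwd=0
After 4 (visit(O)): cur=O back=2 fwd=0
After 5 (back): cur=F back=1 fwd=1
After 6 (back): cur=HOME back=0 fwd=2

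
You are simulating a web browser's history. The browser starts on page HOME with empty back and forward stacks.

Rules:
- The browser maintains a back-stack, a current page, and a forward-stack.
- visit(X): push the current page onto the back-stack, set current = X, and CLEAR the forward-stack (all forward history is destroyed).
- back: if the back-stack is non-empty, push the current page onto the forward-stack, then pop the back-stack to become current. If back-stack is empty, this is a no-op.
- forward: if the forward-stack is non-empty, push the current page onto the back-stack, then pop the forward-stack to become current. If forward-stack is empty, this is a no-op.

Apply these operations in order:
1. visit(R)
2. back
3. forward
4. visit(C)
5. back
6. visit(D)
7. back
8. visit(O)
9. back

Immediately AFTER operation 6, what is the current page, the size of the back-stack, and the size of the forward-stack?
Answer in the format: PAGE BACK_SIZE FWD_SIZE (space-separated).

After 1 (visit(R)): cur=R back=1 fwd=0
After 2 (back): cur=HOME back=0 fwd=1
After 3 (forward): cur=R back=1 fwd=0
After 4 (visit(C)): cur=C back=2 fwd=0
After 5 (back): cur=R back=1 fwd=1
After 6 (visit(D)): cur=D back=2 fwd=0

D 2 0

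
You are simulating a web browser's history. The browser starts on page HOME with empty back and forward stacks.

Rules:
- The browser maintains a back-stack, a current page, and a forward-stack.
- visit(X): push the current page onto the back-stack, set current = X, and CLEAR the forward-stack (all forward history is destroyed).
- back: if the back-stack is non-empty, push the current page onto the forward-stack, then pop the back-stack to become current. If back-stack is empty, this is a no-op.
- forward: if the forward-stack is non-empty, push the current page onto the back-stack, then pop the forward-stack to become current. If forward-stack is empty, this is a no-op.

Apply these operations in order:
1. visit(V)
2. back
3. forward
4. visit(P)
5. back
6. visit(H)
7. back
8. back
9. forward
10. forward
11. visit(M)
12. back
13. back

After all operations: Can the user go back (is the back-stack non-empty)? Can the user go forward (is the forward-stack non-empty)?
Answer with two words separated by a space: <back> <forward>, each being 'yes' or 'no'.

Answer: yes yes

Derivation:
After 1 (visit(V)): cur=V back=1 fwd=0
After 2 (back): cur=HOME back=0 fwd=1
After 3 (forward): cur=V back=1 fwd=0
After 4 (visit(P)): cur=P back=2 fwd=0
After 5 (back): cur=V back=1 fwd=1
After 6 (visit(H)): cur=H back=2 fwd=0
After 7 (back): cur=V back=1 fwd=1
After 8 (back): cur=HOME back=0 fwd=2
After 9 (forward): cur=V back=1 fwd=1
After 10 (forward): cur=H back=2 fwd=0
After 11 (visit(M)): cur=M back=3 fwd=0
After 12 (back): cur=H back=2 fwd=1
After 13 (back): cur=V back=1 fwd=2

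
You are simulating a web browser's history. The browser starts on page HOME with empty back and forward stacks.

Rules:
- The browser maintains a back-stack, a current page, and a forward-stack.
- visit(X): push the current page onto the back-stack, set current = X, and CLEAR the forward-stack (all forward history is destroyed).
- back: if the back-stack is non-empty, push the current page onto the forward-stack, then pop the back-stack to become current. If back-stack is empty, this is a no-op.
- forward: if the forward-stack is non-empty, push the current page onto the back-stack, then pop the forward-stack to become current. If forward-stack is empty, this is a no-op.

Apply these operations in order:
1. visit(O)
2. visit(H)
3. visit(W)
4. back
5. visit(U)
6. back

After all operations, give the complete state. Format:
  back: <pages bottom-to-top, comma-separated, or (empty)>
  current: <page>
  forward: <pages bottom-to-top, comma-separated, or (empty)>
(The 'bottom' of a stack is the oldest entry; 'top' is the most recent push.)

After 1 (visit(O)): cur=O back=1 fwd=0
After 2 (visit(H)): cur=H back=2 fwd=0
After 3 (visit(W)): cur=W back=3 fwd=0
After 4 (back): cur=H back=2 fwd=1
After 5 (visit(U)): cur=U back=3 fwd=0
After 6 (back): cur=H back=2 fwd=1

Answer: back: HOME,O
current: H
forward: U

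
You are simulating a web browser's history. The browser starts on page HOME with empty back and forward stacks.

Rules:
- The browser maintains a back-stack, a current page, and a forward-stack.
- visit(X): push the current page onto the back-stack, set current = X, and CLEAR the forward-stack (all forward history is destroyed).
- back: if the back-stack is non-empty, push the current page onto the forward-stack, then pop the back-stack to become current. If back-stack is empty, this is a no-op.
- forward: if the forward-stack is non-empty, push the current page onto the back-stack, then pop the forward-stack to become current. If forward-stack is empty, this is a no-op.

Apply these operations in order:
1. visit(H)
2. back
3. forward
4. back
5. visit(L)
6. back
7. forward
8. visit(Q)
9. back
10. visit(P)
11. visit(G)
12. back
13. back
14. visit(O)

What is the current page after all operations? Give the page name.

Answer: O

Derivation:
After 1 (visit(H)): cur=H back=1 fwd=0
After 2 (back): cur=HOME back=0 fwd=1
After 3 (forward): cur=H back=1 fwd=0
After 4 (back): cur=HOME back=0 fwd=1
After 5 (visit(L)): cur=L back=1 fwd=0
After 6 (back): cur=HOME back=0 fwd=1
After 7 (forward): cur=L back=1 fwd=0
After 8 (visit(Q)): cur=Q back=2 fwd=0
After 9 (back): cur=L back=1 fwd=1
After 10 (visit(P)): cur=P back=2 fwd=0
After 11 (visit(G)): cur=G back=3 fwd=0
After 12 (back): cur=P back=2 fwd=1
After 13 (back): cur=L back=1 fwd=2
After 14 (visit(O)): cur=O back=2 fwd=0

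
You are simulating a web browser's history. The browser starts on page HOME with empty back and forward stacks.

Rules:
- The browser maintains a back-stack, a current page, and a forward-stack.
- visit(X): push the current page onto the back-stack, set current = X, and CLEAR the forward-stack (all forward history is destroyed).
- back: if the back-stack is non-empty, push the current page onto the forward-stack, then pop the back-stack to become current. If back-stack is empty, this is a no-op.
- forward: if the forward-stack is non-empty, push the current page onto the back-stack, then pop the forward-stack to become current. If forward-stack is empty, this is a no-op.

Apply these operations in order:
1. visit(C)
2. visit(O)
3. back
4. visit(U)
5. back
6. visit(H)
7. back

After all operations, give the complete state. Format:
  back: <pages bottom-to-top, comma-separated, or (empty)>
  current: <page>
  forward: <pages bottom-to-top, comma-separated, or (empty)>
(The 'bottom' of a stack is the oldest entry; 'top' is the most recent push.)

After 1 (visit(C)): cur=C back=1 fwd=0
After 2 (visit(O)): cur=O back=2 fwd=0
After 3 (back): cur=C back=1 fwd=1
After 4 (visit(U)): cur=U back=2 fwd=0
After 5 (back): cur=C back=1 fwd=1
After 6 (visit(H)): cur=H back=2 fwd=0
After 7 (back): cur=C back=1 fwd=1

Answer: back: HOME
current: C
forward: H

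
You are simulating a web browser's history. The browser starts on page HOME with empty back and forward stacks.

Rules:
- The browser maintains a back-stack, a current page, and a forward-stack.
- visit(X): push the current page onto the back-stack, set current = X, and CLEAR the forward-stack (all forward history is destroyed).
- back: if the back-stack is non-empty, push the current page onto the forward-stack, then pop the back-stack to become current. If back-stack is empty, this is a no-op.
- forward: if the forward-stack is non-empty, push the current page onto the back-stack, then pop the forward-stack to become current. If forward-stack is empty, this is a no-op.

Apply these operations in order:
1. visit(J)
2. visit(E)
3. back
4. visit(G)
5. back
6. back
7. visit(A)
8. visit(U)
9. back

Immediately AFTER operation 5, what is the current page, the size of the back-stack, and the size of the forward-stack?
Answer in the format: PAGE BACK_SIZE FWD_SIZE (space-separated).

After 1 (visit(J)): cur=J back=1 fwd=0
After 2 (visit(E)): cur=E back=2 fwd=0
After 3 (back): cur=J back=1 fwd=1
After 4 (visit(G)): cur=G back=2 fwd=0
After 5 (back): cur=J back=1 fwd=1

J 1 1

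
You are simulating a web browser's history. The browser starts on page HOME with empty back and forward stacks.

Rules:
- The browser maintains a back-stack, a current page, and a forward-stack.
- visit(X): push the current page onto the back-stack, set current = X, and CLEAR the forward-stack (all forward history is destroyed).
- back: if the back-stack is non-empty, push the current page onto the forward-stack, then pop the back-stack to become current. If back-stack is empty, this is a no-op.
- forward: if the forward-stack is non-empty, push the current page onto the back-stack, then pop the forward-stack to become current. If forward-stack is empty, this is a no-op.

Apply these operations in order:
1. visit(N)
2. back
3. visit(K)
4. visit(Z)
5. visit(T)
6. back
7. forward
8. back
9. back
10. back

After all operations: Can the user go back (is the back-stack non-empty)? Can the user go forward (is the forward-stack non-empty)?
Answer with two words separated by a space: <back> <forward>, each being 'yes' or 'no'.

After 1 (visit(N)): cur=N back=1 fwd=0
After 2 (back): cur=HOME back=0 fwd=1
After 3 (visit(K)): cur=K back=1 fwd=0
After 4 (visit(Z)): cur=Z back=2 fwd=0
After 5 (visit(T)): cur=T back=3 fwd=0
After 6 (back): cur=Z back=2 fwd=1
After 7 (forward): cur=T back=3 fwd=0
After 8 (back): cur=Z back=2 fwd=1
After 9 (back): cur=K back=1 fwd=2
After 10 (back): cur=HOME back=0 fwd=3

Answer: no yes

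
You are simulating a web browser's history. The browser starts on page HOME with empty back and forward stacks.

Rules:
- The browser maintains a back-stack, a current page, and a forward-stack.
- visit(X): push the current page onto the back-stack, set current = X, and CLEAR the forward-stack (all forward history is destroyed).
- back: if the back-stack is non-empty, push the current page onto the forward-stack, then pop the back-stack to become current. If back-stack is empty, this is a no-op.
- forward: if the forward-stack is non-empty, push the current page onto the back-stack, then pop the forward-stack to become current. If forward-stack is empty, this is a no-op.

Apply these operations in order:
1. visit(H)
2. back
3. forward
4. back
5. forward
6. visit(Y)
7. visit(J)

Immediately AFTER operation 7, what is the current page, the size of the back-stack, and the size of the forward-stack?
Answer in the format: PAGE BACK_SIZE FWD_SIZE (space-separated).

After 1 (visit(H)): cur=H back=1 fwd=0
After 2 (back): cur=HOME back=0 fwd=1
After 3 (forward): cur=H back=1 fwd=0
After 4 (back): cur=HOME back=0 fwd=1
After 5 (forward): cur=H back=1 fwd=0
After 6 (visit(Y)): cur=Y back=2 fwd=0
After 7 (visit(J)): cur=J back=3 fwd=0

J 3 0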